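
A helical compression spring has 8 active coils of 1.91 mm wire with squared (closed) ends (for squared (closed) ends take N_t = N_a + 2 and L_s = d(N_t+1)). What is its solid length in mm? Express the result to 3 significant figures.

21.0 mm

squared (closed) ends: N_t = N_a + 2 = 8 + 2 = 10
L_s = d·(N_t+1) = 1.91 × 11 = 21.01 mm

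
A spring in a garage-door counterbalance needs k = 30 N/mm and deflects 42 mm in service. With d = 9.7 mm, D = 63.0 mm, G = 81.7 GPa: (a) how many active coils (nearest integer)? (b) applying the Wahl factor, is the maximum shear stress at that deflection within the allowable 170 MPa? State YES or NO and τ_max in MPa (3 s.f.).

N_a = Gd⁴/(8D³k) = (81.7×10³)(9.7⁴)/(8·63.0³·30) = 12.05 → N_a = 12
Actual rate k = Gd⁴/(8D³·12) = 30.131 N/mm
Working load F = kδ = 30.131·42 = 1265.5 N
C = 63.0/9.7 = 6.4948; K_W = (4C−1)/(4C−4)+0.615/C = 1.2312
τ_max = K_W·8FD/(πd³) = 1.2312·222.45 = 273.88 MPa
τ_max > 170 MPa → exceeds allowable

(a) 12 coils; (b) NO, τ_max = 274 MPa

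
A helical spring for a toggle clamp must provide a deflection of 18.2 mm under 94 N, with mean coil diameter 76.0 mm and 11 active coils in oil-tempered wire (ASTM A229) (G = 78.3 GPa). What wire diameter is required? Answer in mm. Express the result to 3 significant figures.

Required rate k = F/δ = 94/18.2 = 5.1648 N/mm
d = (8D³N_a·k / G)^(1/4) = (8·76.0³·11·5.1648 / (78.3×10³))^0.25
  = (2548.1)^0.25 = 7.1048 mm

7.10 mm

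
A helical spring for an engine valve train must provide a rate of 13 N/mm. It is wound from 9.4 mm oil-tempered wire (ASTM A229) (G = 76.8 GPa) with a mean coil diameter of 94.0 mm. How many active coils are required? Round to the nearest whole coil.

N_a = Gd⁴/(8D³k) = (76.8×10³ × 9.4⁴)/(8 × 94.0³ × 13)
    = 5.99615e+08 / 8.63807e+07 = 6.942 → 7 coils

7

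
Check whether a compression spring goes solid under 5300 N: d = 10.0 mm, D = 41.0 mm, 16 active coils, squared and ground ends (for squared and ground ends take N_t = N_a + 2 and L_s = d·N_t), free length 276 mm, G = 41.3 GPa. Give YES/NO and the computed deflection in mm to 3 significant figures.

YES, δ = 113 mm

k = Gd⁴/(8D³N_a) = (41.3×10³)(10.0⁴)/(8·41.0³·16) = 46.815 N/mm
N_t = 18; L_s = 10.0·18 = 180 mm; δ_solid = L₀ − L_s = 276 − 180 = 96 mm
δ = F/k = 5300/46.815 = 113.21 mm
δ ≥ δ_solid → spring goes solid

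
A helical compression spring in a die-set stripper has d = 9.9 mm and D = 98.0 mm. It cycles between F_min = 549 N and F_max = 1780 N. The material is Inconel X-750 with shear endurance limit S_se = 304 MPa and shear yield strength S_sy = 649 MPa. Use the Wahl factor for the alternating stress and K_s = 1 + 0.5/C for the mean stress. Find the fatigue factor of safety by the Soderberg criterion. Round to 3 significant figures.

C = D/d = 98.0/9.9 = 9.8990; K_W = (4C−1)/(4C−4)+0.615/C = 1.1464; K_s = 1+0.5/C = 1.0505
F_a = (F_max−F_min)/2 = 615.5 N; F_m = (F_max+F_min)/2 = 1164.5 N
τ_a = K_W·8F_aD/(πd³) = 1.1464 × 158.3 = 181.48 MPa
τ_m = K_s·8F_mD/(πd³) = 1.0505 × 299.5 = 314.63 MPa
Soderberg: 1/n_f = τ_a/S_se + τ_m/S_sy = 181.48/304 + 314.63/649 = 0.59697 + 0.48479 = 1.0818
n_f = 1/1.0818 = 0.9244

0.924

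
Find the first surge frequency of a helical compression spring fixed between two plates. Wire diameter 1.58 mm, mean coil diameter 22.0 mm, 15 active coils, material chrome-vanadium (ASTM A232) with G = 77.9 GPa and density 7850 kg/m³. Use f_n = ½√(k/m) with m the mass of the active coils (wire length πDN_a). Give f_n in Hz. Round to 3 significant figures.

77.2 Hz

k = Gd⁴/(8D³N_a) = (77.9×10³)(1.58⁴)/(8·22.0³·15) = 0.37994 N/mm = 379.94 N/m
Wire length L = πDN_a = π·22.0·15 = 1036.7 mm
m = ρ·(πd²/4)·L = 7850 × 1.9607×10⁻⁶ m² × 1.0367 m = 0.015956 kg
f_n = ½√(k/m) = 0.5·√(379.94/0.015956) = 0.5·√(23811) = 77.154 Hz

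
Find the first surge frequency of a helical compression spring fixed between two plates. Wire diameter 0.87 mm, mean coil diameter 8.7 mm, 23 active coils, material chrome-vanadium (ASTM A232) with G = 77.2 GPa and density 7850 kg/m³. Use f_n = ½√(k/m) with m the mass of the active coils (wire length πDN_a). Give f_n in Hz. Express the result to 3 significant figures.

k = Gd⁴/(8D³N_a) = (77.2×10³)(0.87⁴)/(8·8.7³·23) = 0.36502 N/mm = 365.02 N/m
Wire length L = πDN_a = π·8.7·23 = 628.63 mm
m = ρ·(πd²/4)·L = 7850 × 0.59447×10⁻⁶ m² × 0.62863 m = 0.0029336 kg
f_n = ½√(k/m) = 0.5·√(365.02/0.0029336) = 0.5·√(1.2443e+05) = 176.37 Hz

176 Hz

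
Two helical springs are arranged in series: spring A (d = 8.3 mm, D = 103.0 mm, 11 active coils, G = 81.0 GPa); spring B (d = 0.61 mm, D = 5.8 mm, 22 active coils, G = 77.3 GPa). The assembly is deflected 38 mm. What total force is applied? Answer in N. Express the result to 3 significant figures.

11.0 N

k_A = Gd⁴/(8D³N_a) = (81.0×10³)(8.3⁴)/(8·103.0³·11) = 3.9976 N/mm
k_B = Gd⁴/(8D³N_a) = (77.3×10³)(0.61⁴)/(8·5.8³·22) = 0.31168 N/mm
Series: 1/k_eq = 1/3.9976 + 1/0.31168 = 3.4586; k_eq = 0.28913 N/mm
F = k_eq·δ = 0.28913·38 = 10.987 N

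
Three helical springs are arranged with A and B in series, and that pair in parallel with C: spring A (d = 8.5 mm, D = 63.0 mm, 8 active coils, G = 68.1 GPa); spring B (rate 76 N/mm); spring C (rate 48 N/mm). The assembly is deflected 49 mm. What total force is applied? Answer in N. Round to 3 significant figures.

3190 N

k_A = Gd⁴/(8D³N_a) = (68.1×10³)(8.5⁴)/(8·63.0³·8) = 22.214 N/mm
Springs A,B series: k_AB = 1/(1/22.214+1/76) = 17.189 N/mm; parallel with C: k_eq = 17.189+48 = 65.189 N/mm
F = k_eq·δ = 65.189·49 = 3194.3 N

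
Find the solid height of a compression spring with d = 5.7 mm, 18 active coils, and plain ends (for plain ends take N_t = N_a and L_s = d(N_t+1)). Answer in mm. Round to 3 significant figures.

plain ends: N_t = N_a = 18
L_s = d·(N_t+1) = 5.7 × 19 = 108.3 mm

108 mm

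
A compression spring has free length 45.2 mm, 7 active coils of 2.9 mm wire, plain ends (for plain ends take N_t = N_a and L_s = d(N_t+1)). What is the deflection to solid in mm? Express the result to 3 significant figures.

22.0 mm

N_t = 7; L_s = 2.9·8 = 23.2 mm
δ_solid = L₀ − L_s = 45.2 − 23.2 = 22 mm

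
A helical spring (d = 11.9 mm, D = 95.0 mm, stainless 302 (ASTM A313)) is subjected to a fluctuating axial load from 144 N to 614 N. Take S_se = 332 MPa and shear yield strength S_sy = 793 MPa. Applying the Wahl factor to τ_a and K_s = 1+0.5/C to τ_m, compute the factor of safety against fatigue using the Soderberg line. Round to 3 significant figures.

5.17

C = D/d = 95.0/11.9 = 7.9832; K_W = (4C−1)/(4C−4)+0.615/C = 1.1844; K_s = 1+0.5/C = 1.0626
F_a = (F_max−F_min)/2 = 235 N; F_m = (F_max+F_min)/2 = 379 N
τ_a = K_W·8F_aD/(πd³) = 1.1844 × 33.736 = 39.958 MPa
τ_m = K_s·8F_mD/(πd³) = 1.0626 × 54.408 = 57.816 MPa
Soderberg: 1/n_f = τ_a/S_se + τ_m/S_sy = 39.958/332 + 57.816/793 = 0.12036 + 0.07291 = 0.19326
n_f = 1/0.19326 = 5.174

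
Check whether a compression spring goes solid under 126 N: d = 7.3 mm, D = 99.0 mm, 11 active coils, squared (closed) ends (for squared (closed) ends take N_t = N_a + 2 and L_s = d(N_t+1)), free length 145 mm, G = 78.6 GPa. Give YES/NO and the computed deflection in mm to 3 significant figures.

k = Gd⁴/(8D³N_a) = (78.6×10³)(7.3⁴)/(8·99.0³·11) = 2.6141 N/mm
N_t = 13; L_s = 7.3·14 = 102.2 mm; δ_solid = L₀ − L_s = 145 − 102.2 = 42.8 mm
δ = F/k = 126/2.6141 = 48.2 mm
δ ≥ δ_solid → spring goes solid

YES, δ = 48.2 mm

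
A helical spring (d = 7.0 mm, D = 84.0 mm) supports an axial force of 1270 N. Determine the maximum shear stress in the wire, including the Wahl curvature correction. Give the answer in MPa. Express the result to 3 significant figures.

887 MPa

Spring index C = D/d = 84.0/7.0 = 12.0000
K_W = (4C−1)/(4C−4) + 0.615/C = 47.000/44.000 + 0.0512 = 1.1194
τ₀ = 8FD/(πd³) = 8·1270·84.0/(π·7.0³) = 853440/1077.6 = 792.01 MPa
τ_max = K·τ₀ = 1.1194 × 792.01 = 886.6 MPa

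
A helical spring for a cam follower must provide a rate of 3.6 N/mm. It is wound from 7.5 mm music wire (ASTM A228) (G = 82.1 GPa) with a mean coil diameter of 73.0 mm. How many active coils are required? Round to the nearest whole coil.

N_a = Gd⁴/(8D³k) = (82.1×10³ × 7.5⁴)/(8 × 73.0³ × 3.6)
    = 2.5977e+08 / 1.12037e+07 = 23.19 → 23 coils

23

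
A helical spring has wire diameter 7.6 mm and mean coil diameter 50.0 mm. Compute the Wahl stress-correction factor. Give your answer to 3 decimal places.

1.228

C = D/d = 50.0/7.6 = 6.5789
K_W = (4C−1)/(4C−4) + 0.615/C = 25.316/22.316 + 0.0935 = 1.2279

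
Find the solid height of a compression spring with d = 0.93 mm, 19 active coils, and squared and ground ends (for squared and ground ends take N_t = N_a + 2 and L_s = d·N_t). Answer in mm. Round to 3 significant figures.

19.5 mm

squared and ground ends: N_t = N_a + 2 = 19 + 2 = 21
L_s = d·N_t = 0.93 × 21 = 19.53 mm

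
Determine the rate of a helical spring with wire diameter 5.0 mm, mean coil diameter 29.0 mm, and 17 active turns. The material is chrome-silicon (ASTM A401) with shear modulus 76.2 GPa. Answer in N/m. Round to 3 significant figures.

14400 N/m

k = Gd⁴/(8D³N_a) = (76.2×10³ × 5.0⁴) / (8 × 29.0³ × 17)
  = 4.7625e+07 / 3.3169e+06 = 14.358 N/mm = 14358 N/m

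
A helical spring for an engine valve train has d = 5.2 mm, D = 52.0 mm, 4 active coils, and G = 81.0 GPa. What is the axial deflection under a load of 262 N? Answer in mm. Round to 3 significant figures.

k = Gd⁴/(8D³N_a) = (81.0×10³)(5.2⁴)/(8·52.0³·4) = 13.163 N/mm
δ = F/k = 262 / 13.163 = 19.905 mm

19.9 mm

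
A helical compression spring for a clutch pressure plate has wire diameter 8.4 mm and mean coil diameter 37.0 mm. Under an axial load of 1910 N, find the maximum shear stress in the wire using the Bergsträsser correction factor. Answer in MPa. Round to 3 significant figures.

Spring index C = D/d = 37.0/8.4 = 4.4048
K_B = (4C+2)/(4C−3) = 19.619/14.619 = 1.3420
τ₀ = 8FD/(πd³) = 8·1910·37.0/(π·8.4³) = 565360/1862 = 303.62 MPa
τ_max = K·τ₀ = 1.3420 × 303.62 = 407.47 MPa

407 MPa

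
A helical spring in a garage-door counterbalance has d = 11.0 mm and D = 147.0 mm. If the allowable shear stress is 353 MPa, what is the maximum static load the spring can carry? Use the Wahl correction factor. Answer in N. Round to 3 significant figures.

1130 N

C = D/d = 147.0/11.0 = 13.3636
K_W = (4C−1)/(4C−4) + 0.615/C = 52.455/49.455 + 0.0460 = 1.1067
τ_max = K·8FD/(πd³) → F_max = τ_allow·πd³/(8DK)
F_max = 353·π·11.0³/(8·147.0·1.1067) = 1.4761e+06/1301.5 = 1134.2 N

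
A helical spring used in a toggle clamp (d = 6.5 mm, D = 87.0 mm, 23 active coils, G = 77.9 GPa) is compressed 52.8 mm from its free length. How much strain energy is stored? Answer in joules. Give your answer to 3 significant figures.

k = Gd⁴/(8D³N_a) = (77.9×10³)(6.5⁴)/(8·87.0³·23) = 1.1477 N/mm
U = ½kδ² = 0.5 × 1.1477 × 52.8² = 1599.8 N·mm = 1.5998 J

1.60 J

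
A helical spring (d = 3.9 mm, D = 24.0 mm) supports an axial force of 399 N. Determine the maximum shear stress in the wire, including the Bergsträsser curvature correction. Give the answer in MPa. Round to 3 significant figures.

506 MPa

Spring index C = D/d = 24.0/3.9 = 6.1538
K_B = (4C+2)/(4C−3) = 26.615/21.615 = 1.2313
τ₀ = 8FD/(πd³) = 8·399·24.0/(π·3.9³) = 76608/186.36 = 411.08 MPa
τ_max = K·τ₀ = 1.2313 × 411.08 = 506.17 MPa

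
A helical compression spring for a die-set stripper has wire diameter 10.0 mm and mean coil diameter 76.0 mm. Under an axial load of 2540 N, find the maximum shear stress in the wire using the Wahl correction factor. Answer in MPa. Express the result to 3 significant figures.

587 MPa

Spring index C = D/d = 76.0/10.0 = 7.6000
K_W = (4C−1)/(4C−4) + 0.615/C = 29.400/26.400 + 0.0809 = 1.1946
τ₀ = 8FD/(πd³) = 8·2540·76.0/(π·10.0³) = 1.54432e+06/3141.6 = 491.57 MPa
τ_max = K·τ₀ = 1.1946 × 491.57 = 587.21 MPa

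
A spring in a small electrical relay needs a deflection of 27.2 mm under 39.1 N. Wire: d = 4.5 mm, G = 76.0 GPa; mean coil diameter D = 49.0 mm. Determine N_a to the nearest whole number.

23

Required rate k = F/δ = 39.1/27.2 = 1.4375 N/mm
N_a = Gd⁴/(8D³k) = (76.0×10³ × 4.5⁴)/(8 × 49.0³ × 1.4375)
    = 3.11648e+07 / 1.35296e+06 = 23.03 → 23 coils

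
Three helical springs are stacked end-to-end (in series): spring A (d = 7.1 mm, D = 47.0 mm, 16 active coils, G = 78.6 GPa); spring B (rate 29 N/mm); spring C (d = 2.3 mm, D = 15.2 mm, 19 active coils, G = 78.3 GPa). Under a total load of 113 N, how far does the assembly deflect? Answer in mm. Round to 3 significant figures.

k_A = Gd⁴/(8D³N_a) = (78.6×10³)(7.1⁴)/(8·47.0³·16) = 15.03 N/mm
k_C = Gd⁴/(8D³N_a) = (78.3×10³)(2.3⁴)/(8·15.2³·19) = 4.1049 N/mm
Series: 1/k_eq = 1/15.03 + 1/29 + 1/4.1049 = 0.34463; k_eq = 2.9017 N/mm
δ = F/k_eq = 113/2.9017 = 38.943 mm

38.9 mm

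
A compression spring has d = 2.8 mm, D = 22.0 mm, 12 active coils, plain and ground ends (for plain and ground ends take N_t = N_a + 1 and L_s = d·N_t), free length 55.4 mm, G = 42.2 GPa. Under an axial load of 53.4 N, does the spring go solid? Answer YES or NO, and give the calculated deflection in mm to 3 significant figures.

k = Gd⁴/(8D³N_a) = (42.2×10³)(2.8⁴)/(8·22.0³·12) = 2.5375 N/mm
N_t = 13; L_s = 2.8·13 = 36.4 mm; δ_solid = L₀ − L_s = 55.4 − 36.4 = 19 mm
δ = F/k = 53.4/2.5375 = 21.044 mm
δ ≥ δ_solid → spring goes solid

YES, δ = 21.0 mm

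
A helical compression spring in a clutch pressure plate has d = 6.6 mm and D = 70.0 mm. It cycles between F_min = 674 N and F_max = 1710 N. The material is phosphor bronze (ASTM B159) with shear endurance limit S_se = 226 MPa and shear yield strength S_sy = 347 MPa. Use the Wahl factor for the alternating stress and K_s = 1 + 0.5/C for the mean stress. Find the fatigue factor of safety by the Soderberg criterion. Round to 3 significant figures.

0.260

C = D/d = 70.0/6.6 = 10.6061; K_W = (4C−1)/(4C−4)+0.615/C = 1.1361; K_s = 1+0.5/C = 1.0471
F_a = (F_max−F_min)/2 = 518 N; F_m = (F_max+F_min)/2 = 1192 N
τ_a = K_W·8F_aD/(πd³) = 1.1361 × 321.17 = 364.87 MPa
τ_m = K_s·8F_mD/(πd³) = 1.0471 × 739.06 = 773.91 MPa
Soderberg: 1/n_f = τ_a/S_se + τ_m/S_sy = 364.87/226 + 773.91/347 = 1.61447 + 2.23028 = 3.8447
n_f = 1/3.8447 = 0.2601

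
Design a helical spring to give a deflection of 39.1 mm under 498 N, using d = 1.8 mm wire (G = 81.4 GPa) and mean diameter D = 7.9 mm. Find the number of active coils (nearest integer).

17

Required rate k = F/δ = 498/39.1 = 12.737 N/mm
N_a = Gd⁴/(8D³k) = (81.4×10³ × 1.8⁴)/(8 × 7.9³ × 12.737)
    = 854505 / 50237 = 17.01 → 17 coils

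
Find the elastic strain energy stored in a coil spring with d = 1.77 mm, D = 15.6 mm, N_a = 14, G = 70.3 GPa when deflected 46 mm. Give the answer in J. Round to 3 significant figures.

1.72 J

k = Gd⁴/(8D³N_a) = (70.3×10³)(1.77⁴)/(8·15.6³·14) = 1.6228 N/mm
U = ½kδ² = 0.5 × 1.6228 × 46² = 1716.9 N·mm = 1.7169 J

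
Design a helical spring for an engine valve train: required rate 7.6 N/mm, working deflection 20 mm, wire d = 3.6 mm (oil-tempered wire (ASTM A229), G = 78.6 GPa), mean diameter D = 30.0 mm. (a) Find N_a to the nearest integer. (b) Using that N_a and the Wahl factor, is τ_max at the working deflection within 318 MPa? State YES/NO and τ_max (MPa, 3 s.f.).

(a) 8 coils; (b) YES, τ_max = 294 MPa

N_a = Gd⁴/(8D³k) = (78.6×10³)(3.6⁴)/(8·30.0³·7.6) = 8.042 → N_a = 8
Actual rate k = Gd⁴/(8D³·8) = 7.6399 N/mm
Working load F = kδ = 7.6399·20 = 152.8 N
C = 30.0/3.6 = 8.3333; K_W = (4C−1)/(4C−4)+0.615/C = 1.1761
τ_max = K_W·8FD/(πd³) = 1.1761·250.19 = 294.24 MPa
τ_max ≤ 318 MPa → acceptable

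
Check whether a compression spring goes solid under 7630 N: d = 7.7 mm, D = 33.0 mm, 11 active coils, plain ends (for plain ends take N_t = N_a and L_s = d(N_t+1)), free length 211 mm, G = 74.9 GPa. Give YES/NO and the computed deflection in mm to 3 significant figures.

k = Gd⁴/(8D³N_a) = (74.9×10³)(7.7⁴)/(8·33.0³·11) = 83.257 N/mm
N_t = 11; L_s = 7.7·12 = 92.4 mm; δ_solid = L₀ − L_s = 211 − 92.4 = 118.6 mm
δ = F/k = 7630/83.257 = 91.644 mm
δ < δ_solid → spring does not go solid

NO, δ = 91.6 mm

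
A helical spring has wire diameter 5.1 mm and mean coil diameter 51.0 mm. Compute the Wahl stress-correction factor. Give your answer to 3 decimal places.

1.145

C = D/d = 51.0/5.1 = 10.0000
K_W = (4C−1)/(4C−4) + 0.615/C = 39.000/36.000 + 0.0615 = 1.1448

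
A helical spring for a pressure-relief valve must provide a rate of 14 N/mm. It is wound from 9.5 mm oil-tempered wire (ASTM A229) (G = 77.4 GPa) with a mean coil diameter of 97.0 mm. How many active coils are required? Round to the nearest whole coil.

N_a = Gd⁴/(8D³k) = (77.4×10³ × 9.5⁴)/(8 × 97.0³ × 14)
    = 6.30428e+08 / 1.02219e+08 = 6.167 → 6 coils

6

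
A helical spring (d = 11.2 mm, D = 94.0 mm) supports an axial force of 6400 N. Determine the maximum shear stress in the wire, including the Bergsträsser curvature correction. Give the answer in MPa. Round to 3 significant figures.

Spring index C = D/d = 94.0/11.2 = 8.3929
K_B = (4C+2)/(4C−3) = 35.571/30.571 = 1.1636
τ₀ = 8FD/(πd³) = 8·6400·94.0/(π·11.2³) = 4.8128e+06/4413.7 = 1090.4 MPa
τ_max = K·τ₀ = 1.1636 × 1090.4 = 1268.8 MPa

1270 MPa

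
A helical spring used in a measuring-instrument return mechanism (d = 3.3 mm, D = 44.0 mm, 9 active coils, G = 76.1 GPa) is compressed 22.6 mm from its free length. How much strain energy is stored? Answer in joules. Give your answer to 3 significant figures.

0.376 J

k = Gd⁴/(8D³N_a) = (76.1×10³)(3.3⁴)/(8·44.0³·9) = 1.4715 N/mm
U = ½kδ² = 0.5 × 1.4715 × 22.6² = 375.78 N·mm = 0.37578 J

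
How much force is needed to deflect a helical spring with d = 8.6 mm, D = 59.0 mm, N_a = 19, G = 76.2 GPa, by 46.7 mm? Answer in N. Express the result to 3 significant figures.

624 N

k = Gd⁴/(8D³N_a) = (76.2×10³)(8.6⁴)/(8·59.0³·19) = 13.352 N/mm
F = k·δ = 13.352 × 46.7 = 623.54 N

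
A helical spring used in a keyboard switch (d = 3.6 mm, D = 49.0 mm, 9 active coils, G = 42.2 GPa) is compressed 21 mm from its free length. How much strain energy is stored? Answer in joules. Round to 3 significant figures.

0.185 J

k = Gd⁴/(8D³N_a) = (42.2×10³)(3.6⁴)/(8·49.0³·9) = 0.83676 N/mm
U = ½kδ² = 0.5 × 0.83676 × 21² = 184.51 N·mm = 0.18451 J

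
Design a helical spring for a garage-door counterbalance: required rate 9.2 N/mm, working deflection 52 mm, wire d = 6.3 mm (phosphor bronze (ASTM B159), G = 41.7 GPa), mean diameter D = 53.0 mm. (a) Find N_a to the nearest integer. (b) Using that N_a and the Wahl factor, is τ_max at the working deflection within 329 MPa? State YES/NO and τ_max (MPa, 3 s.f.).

N_a = Gd⁴/(8D³k) = (41.7×10³)(6.3⁴)/(8·53.0³·9.2) = 5.995 → N_a = 6
Actual rate k = Gd⁴/(8D³·6) = 9.1924 N/mm
Working load F = kδ = 9.1924·52 = 478.01 N
C = 53.0/6.3 = 8.4127; K_W = (4C−1)/(4C−4)+0.615/C = 1.1743
τ_max = K_W·8FD/(πd³) = 1.1743·258 = 302.97 MPa
τ_max ≤ 329 MPa → acceptable

(a) 6 coils; (b) YES, τ_max = 303 MPa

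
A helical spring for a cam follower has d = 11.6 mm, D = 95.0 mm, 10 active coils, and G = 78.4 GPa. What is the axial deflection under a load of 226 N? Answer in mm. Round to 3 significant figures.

k = Gd⁴/(8D³N_a) = (78.4×10³)(11.6⁴)/(8·95.0³·10) = 20.696 N/mm
δ = F/k = 226 / 20.696 = 10.92 mm

10.9 mm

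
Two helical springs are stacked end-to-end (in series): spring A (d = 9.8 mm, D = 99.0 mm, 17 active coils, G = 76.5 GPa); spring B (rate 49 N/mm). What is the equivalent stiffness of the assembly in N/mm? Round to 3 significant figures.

4.82 N/mm

k_A = Gd⁴/(8D³N_a) = (76.5×10³)(9.8⁴)/(8·99.0³·17) = 5.3471 N/mm
Series: 1/k_eq = 1/5.3471 + 1/49 = 0.20742; k_eq = 4.821 N/mm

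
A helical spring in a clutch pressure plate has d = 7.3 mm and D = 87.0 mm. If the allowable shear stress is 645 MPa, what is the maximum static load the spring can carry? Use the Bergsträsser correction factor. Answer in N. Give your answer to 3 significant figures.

1020 N

C = D/d = 87.0/7.3 = 11.9178
K_B = (4C+2)/(4C−3) = 49.671/44.671 = 1.1119
τ_max = K·8FD/(πd³) → F_max = τ_allow·πd³/(8DK)
F_max = 645·π·7.3³/(8·87.0·1.1119) = 7.8828e+05/773.9 = 1018.6 N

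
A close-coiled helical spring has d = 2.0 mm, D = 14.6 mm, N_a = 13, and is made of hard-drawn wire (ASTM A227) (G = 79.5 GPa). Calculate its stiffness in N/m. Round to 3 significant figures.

k = Gd⁴/(8D³N_a) = (79.5×10³ × 2.0⁴) / (8 × 14.6³ × 13)
  = 1.272e+06 / 323662 = 3.93 N/mm = 3930 N/m

3930 N/m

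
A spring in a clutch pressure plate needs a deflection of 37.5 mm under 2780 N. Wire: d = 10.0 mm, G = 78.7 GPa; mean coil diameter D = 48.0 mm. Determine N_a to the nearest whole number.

12

Required rate k = F/δ = 2780/37.5 = 74.133 N/mm
N_a = Gd⁴/(8D³k) = (78.7×10³ × 10.0⁴)/(8 × 48.0³ × 74.133)
    = 7.87e+08 / 6.55884e+07 = 12 → 12 coils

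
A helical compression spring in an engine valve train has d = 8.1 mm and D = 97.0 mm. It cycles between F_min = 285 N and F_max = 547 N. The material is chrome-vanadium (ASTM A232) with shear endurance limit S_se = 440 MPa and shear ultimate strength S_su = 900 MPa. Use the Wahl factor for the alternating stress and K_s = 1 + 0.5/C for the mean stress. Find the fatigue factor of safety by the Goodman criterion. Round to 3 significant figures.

C = D/d = 97.0/8.1 = 11.9753; K_W = (4C−1)/(4C−4)+0.615/C = 1.1197; K_s = 1+0.5/C = 1.0418
F_a = (F_max−F_min)/2 = 131 N; F_m = (F_max+F_min)/2 = 416 N
τ_a = K_W·8F_aD/(πd³) = 1.1197 × 60.887 = 68.175 MPa
τ_m = K_s·8F_mD/(πd³) = 1.0418 × 193.35 = 201.43 MPa
Goodman: 1/n_f = τ_a/S_se + τ_m/S_su = 68.175/440 + 201.43/900 = 0.15494 + 0.22381 = 0.37875
n_f = 1/0.37875 = 2.64

2.64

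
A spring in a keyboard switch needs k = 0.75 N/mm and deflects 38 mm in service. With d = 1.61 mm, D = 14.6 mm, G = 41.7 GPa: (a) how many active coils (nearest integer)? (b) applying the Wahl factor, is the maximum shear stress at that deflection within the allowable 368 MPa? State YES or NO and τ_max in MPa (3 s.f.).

N_a = Gd⁴/(8D³k) = (41.7×10³)(1.61⁴)/(8·14.6³·0.75) = 15 → N_a = 15
Actual rate k = Gd⁴/(8D³·15) = 0.75024 N/mm
Working load F = kδ = 0.75024·38 = 28.509 N
C = 14.6/1.61 = 9.0683; K_W = (4C−1)/(4C−4)+0.615/C = 1.1608
τ_max = K_W·8FD/(πd³) = 1.1608·253.98 = 294.81 MPa
τ_max ≤ 368 MPa → acceptable

(a) 15 coils; (b) YES, τ_max = 295 MPa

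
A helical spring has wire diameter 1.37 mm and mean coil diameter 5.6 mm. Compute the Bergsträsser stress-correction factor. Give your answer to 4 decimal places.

C = D/d = 5.6/1.37 = 4.0876
K_B = (4C+2)/(4C−3) = 18.350/13.350 = 1.3745

1.3745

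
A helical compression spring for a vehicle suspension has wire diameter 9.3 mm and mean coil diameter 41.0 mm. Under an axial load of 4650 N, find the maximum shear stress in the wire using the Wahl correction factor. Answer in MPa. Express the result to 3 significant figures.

821 MPa

Spring index C = D/d = 41.0/9.3 = 4.4086
K_W = (4C−1)/(4C−4) + 0.615/C = 16.634/13.634 + 0.1395 = 1.3595
τ₀ = 8FD/(πd³) = 8·4650·41.0/(π·9.3³) = 1.5252e+06/2527 = 603.57 MPa
τ_max = K·τ₀ = 1.3595 × 603.57 = 820.57 MPa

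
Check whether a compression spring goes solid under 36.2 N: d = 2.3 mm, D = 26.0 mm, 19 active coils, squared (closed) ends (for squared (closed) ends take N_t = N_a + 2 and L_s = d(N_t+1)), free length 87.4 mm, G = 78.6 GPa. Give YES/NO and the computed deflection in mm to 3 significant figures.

k = Gd⁴/(8D³N_a) = (78.6×10³)(2.3⁴)/(8·26.0³·19) = 0.82332 N/mm
N_t = 21; L_s = 2.3·22 = 50.6 mm; δ_solid = L₀ − L_s = 87.4 − 50.6 = 36.8 mm
δ = F/k = 36.2/0.82332 = 43.968 mm
δ ≥ δ_solid → spring goes solid

YES, δ = 44.0 mm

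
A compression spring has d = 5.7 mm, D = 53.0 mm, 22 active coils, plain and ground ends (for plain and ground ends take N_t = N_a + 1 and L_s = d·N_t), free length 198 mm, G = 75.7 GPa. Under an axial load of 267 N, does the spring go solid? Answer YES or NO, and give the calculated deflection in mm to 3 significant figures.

YES, δ = 87.6 mm

k = Gd⁴/(8D³N_a) = (75.7×10³)(5.7⁴)/(8·53.0³·22) = 3.0497 N/mm
N_t = 23; L_s = 5.7·23 = 131.1 mm; δ_solid = L₀ − L_s = 198 − 131.1 = 66.9 mm
δ = F/k = 267/3.0497 = 87.55 mm
δ ≥ δ_solid → spring goes solid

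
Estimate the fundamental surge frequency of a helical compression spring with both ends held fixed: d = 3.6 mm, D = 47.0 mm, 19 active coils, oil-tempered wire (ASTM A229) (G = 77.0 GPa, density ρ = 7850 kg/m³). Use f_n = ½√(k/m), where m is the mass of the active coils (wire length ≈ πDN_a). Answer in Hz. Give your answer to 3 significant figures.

k = Gd⁴/(8D³N_a) = (77.0×10³)(3.6⁴)/(8·47.0³·19) = 0.81953 N/mm = 819.53 N/m
Wire length L = πDN_a = π·47.0·19 = 2805.4 mm
m = ρ·(πd²/4)·L = 7850 × 10.179×10⁻⁶ m² × 2.8054 m = 0.22416 kg
f_n = ½√(k/m) = 0.5·√(819.53/0.22416) = 0.5·√(3655.9) = 30.232 Hz

30.2 Hz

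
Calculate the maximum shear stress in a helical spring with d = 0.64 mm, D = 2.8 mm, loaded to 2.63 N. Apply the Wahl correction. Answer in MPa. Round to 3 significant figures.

97.5 MPa

Spring index C = D/d = 2.8/0.64 = 4.3750
K_W = (4C−1)/(4C−4) + 0.615/C = 16.500/13.500 + 0.1406 = 1.3628
τ₀ = 8FD/(πd³) = 8·2.63·2.8/(π·0.64³) = 58.912/0.82355 = 71.534 MPa
τ_max = K·τ₀ = 1.3628 × 71.534 = 97.486 MPa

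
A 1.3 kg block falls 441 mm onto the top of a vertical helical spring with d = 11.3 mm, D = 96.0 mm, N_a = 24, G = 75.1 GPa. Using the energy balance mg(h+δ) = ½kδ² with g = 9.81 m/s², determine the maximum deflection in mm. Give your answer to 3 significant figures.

41.3 mm

k = Gd⁴/(8D³N_a) = (75.1×10³)(11.3⁴)/(8·96.0³·24) = 7.2084 N/mm
W = mg = 1.3 × 9.81 = 12.753 N
½kδ² − Wδ − Wh = 0 → δ = (W + √(W² + 2kWh))/k
δ = (12.753 + √(162.64 + 81081.1))/7.2084 = (12.753 + 285.03)/7.2084 = 41.311 mm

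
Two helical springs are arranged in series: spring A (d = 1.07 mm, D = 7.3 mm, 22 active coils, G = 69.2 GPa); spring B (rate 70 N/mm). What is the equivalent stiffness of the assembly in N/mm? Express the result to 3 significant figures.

1.30 N/mm

k_A = Gd⁴/(8D³N_a) = (69.2×10³)(1.07⁴)/(8·7.3³·22) = 1.3248 N/mm
Series: 1/k_eq = 1/1.3248 + 1/70 = 0.7691; k_eq = 1.3002 N/mm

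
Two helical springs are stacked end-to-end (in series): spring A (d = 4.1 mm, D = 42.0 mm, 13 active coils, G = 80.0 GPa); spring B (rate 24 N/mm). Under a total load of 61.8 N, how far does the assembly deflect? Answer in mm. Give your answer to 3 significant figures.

23.6 mm

k_A = Gd⁴/(8D³N_a) = (80.0×10³)(4.1⁴)/(8·42.0³·13) = 2.9339 N/mm
Series: 1/k_eq = 1/2.9339 + 1/24 = 0.38251; k_eq = 2.6143 N/mm
δ = F/k_eq = 61.8/2.6143 = 23.639 mm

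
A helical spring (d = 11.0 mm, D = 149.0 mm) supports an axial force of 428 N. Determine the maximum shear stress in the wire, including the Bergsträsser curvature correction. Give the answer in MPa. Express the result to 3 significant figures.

Spring index C = D/d = 149.0/11.0 = 13.5455
K_B = (4C+2)/(4C−3) = 56.182/51.182 = 1.0977
τ₀ = 8FD/(πd³) = 8·428·149.0/(π·11.0³) = 510176/4181.5 = 122.01 MPa
τ_max = K·τ₀ = 1.0977 × 122.01 = 133.93 MPa

134 MPa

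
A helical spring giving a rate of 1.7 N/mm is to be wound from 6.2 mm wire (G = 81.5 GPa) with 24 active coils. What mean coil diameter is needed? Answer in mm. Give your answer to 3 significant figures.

71.7 mm

D = (Gd⁴/(8N_a·k))^(1/3) = (81.5×10³·6.2⁴/(8·24·1.7))^(1/3)
  = (368956)^(1/3) = 71.7229 mm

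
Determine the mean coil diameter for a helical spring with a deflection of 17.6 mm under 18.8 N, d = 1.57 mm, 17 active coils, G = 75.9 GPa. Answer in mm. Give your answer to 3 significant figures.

Required rate k = F/δ = 18.8/17.6 = 1.0682 N/mm
D = (Gd⁴/(8N_a·k))^(1/3) = (75.9×10³·1.57⁴/(8·17·1.0682))^(1/3)
  = (3174.36)^(1/3) = 14.6967 mm

14.7 mm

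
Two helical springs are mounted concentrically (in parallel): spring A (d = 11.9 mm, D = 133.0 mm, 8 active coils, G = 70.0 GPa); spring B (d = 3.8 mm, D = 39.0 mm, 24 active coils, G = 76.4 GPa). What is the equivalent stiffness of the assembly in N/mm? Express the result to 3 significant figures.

10.7 N/mm

k_A = Gd⁴/(8D³N_a) = (70.0×10³)(11.9⁴)/(8·133.0³·8) = 9.3229 N/mm
k_B = Gd⁴/(8D³N_a) = (76.4×10³)(3.8⁴)/(8·39.0³·24) = 1.3987 N/mm
Parallel: k_eq = 9.3229 + 1.3987 = 10.722 N/mm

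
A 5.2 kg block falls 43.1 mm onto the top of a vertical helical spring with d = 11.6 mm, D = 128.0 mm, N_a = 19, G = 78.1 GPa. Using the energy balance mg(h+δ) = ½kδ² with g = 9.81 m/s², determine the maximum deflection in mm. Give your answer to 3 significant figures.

45.0 mm

k = Gd⁴/(8D³N_a) = (78.1×10³)(11.6⁴)/(8·128.0³·19) = 4.4362 N/mm
W = mg = 5.2 × 9.81 = 51.012 N
½kδ² − Wδ − Wh = 0 → δ = (W + √(W² + 2kWh))/k
δ = (51.012 + √(2602.2 + 19506.9))/4.4362 = (51.012 + 148.69)/4.4362 = 45.017 mm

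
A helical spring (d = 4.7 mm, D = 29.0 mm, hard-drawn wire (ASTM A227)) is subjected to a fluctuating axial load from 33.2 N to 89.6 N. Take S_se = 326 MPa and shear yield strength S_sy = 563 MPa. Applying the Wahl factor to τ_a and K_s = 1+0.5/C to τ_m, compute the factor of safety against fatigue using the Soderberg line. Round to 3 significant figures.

C = D/d = 29.0/4.7 = 6.1702; K_W = (4C−1)/(4C−4)+0.615/C = 1.2447; K_s = 1+0.5/C = 1.0810
F_a = (F_max−F_min)/2 = 28.2 N; F_m = (F_max+F_min)/2 = 61.4 N
τ_a = K_W·8F_aD/(πd³) = 1.2447 × 20.058 = 24.967 MPa
τ_m = K_s·8F_mD/(πd³) = 1.0810 × 43.673 = 47.212 MPa
Soderberg: 1/n_f = τ_a/S_se + τ_m/S_sy = 24.967/326 + 47.212/563 = 0.07659 + 0.08386 = 0.16044
n_f = 1/0.16044 = 6.233

6.23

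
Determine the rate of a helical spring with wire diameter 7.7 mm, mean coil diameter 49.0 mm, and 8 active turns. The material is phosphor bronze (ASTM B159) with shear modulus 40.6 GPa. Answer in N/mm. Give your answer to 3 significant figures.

19.0 N/mm

k = Gd⁴/(8D³N_a) = (40.6×10³ × 7.7⁴) / (8 × 49.0³ × 8)
  = 1.42721e+08 / 7.52954e+06 = 18.955 N/mm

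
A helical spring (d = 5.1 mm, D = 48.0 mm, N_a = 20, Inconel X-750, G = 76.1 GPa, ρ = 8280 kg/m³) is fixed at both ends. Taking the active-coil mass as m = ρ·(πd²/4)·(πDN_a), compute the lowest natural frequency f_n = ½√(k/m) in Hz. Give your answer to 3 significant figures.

k = Gd⁴/(8D³N_a) = (76.1×10³)(5.1⁴)/(8·48.0³·20) = 2.9095 N/mm = 2909.5 N/m
Wire length L = πDN_a = π·48.0·20 = 3015.9 mm
m = ρ·(πd²/4)·L = 8280 × 20.428×10⁻⁶ m² × 3.0159 m = 0.51013 kg
f_n = ½√(k/m) = 0.5·√(2909.5/0.51013) = 0.5·√(5703.5) = 37.761 Hz

37.8 Hz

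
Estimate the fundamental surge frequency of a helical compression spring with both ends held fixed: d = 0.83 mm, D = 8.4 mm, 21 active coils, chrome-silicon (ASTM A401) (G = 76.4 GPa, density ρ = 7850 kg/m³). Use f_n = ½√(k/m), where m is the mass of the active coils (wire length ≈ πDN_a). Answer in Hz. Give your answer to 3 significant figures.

k = Gd⁴/(8D³N_a) = (76.4×10³)(0.83⁴)/(8·8.4³·21) = 0.36413 N/mm = 364.13 N/m
Wire length L = πDN_a = π·8.4·21 = 554.18 mm
m = ρ·(πd²/4)·L = 7850 × 0.54106×10⁻⁶ m² × 0.55418 m = 0.0023538 kg
f_n = ½√(k/m) = 0.5·√(364.13/0.0023538) = 0.5·√(1.547e+05) = 196.66 Hz

197 Hz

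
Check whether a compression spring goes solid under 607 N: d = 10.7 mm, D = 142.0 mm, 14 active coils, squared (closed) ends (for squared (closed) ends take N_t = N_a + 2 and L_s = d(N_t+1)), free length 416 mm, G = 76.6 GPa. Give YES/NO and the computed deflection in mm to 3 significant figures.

k = Gd⁴/(8D³N_a) = (76.6×10³)(10.7⁴)/(8·142.0³·14) = 3.131 N/mm
N_t = 16; L_s = 10.7·17 = 181.9 mm; δ_solid = L₀ − L_s = 416 − 181.9 = 234.1 mm
δ = F/k = 607/3.131 = 193.87 mm
δ < δ_solid → spring does not go solid

NO, δ = 194 mm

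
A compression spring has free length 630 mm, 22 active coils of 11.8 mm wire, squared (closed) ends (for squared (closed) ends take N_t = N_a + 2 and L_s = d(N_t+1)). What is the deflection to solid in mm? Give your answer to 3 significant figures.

N_t = 24; L_s = 11.8·25 = 295 mm
δ_solid = L₀ − L_s = 630 − 295 = 335 mm

335 mm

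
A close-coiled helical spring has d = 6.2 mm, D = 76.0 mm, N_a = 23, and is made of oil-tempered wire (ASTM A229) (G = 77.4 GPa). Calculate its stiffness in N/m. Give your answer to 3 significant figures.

1420 N/m

k = Gd⁴/(8D³N_a) = (77.4×10³ × 6.2⁴) / (8 × 76.0³ × 23)
  = 1.14369e+08 / 8.07716e+07 = 1.416 N/mm = 1416 N/m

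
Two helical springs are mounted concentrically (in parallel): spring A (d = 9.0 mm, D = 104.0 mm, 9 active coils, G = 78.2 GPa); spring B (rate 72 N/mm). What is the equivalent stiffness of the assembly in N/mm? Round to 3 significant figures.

78.3 N/mm

k_A = Gd⁴/(8D³N_a) = (78.2×10³)(9.0⁴)/(8·104.0³·9) = 6.335 N/mm
Parallel: k_eq = 6.335 + 72 = 78.335 N/mm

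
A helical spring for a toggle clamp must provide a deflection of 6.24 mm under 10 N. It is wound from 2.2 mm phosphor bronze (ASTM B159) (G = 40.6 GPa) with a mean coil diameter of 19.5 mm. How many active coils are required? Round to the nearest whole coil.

10

Required rate k = F/δ = 10/6.24 = 1.6026 N/mm
N_a = Gd⁴/(8D³k) = (40.6×10³ × 2.2⁴)/(8 × 19.5³ × 1.6026)
    = 951079 / 95062.5 = 10 → 10 coils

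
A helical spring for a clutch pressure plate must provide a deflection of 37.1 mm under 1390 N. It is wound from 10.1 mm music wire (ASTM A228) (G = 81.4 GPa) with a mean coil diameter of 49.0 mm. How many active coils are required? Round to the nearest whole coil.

Required rate k = F/δ = 1390/37.1 = 37.466 N/mm
N_a = Gd⁴/(8D³k) = (81.4×10³ × 10.1⁴)/(8 × 49.0³ × 37.466)
    = 8.47052e+08 / 3.5263e+07 = 24.02 → 24 coils

24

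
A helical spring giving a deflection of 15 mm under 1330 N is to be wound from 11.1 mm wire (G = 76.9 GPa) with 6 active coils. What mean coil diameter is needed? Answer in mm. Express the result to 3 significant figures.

Required rate k = F/δ = 1330/15 = 88.667 N/mm
D = (Gd⁴/(8N_a·k))^(1/3) = (76.9×10³·11.1⁴/(8·6·88.667))^(1/3)
  = (274294)^(1/3) = 64.9739 mm

65.0 mm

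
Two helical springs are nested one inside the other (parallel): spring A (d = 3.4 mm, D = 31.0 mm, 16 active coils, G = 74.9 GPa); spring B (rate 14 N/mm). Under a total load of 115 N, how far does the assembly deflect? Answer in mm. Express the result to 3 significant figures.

6.92 mm

k_A = Gd⁴/(8D³N_a) = (74.9×10³)(3.4⁴)/(8·31.0³·16) = 2.6248 N/mm
Parallel: k_eq = 2.6248 + 14 = 16.625 N/mm
δ = F/k_eq = 115/16.625 = 6.9174 mm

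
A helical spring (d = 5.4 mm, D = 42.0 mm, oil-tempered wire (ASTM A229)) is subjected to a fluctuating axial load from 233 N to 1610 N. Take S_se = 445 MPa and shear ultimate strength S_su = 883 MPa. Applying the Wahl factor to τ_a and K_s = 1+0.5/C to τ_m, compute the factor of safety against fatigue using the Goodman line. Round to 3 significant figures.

C = D/d = 42.0/5.4 = 7.7778; K_W = (4C−1)/(4C−4)+0.615/C = 1.1897; K_s = 1+0.5/C = 1.0643
F_a = (F_max−F_min)/2 = 688.5 N; F_m = (F_max+F_min)/2 = 921.5 N
τ_a = K_W·8F_aD/(πd³) = 1.1897 × 467.64 = 556.36 MPa
τ_m = K_s·8F_mD/(πd³) = 1.0643 × 625.9 = 666.13 MPa
Goodman: 1/n_f = τ_a/S_se + τ_m/S_su = 556.36/445 + 666.13/883 = 1.25026 + 0.75440 = 2.0047
n_f = 1/2.0047 = 0.4988

0.499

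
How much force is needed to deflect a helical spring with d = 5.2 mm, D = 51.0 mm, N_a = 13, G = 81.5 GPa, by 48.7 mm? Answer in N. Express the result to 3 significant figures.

k = Gd⁴/(8D³N_a) = (81.5×10³)(5.2⁴)/(8·51.0³·13) = 4.3194 N/mm
F = k·δ = 4.3194 × 48.7 = 210.36 N

210 N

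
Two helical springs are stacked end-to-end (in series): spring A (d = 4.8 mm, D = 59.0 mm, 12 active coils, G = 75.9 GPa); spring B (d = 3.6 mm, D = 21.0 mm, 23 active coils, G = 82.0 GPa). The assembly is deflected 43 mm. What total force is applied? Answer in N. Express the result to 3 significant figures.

70.1 N

k_A = Gd⁴/(8D³N_a) = (75.9×10³)(4.8⁴)/(8·59.0³·12) = 2.0435 N/mm
k_B = Gd⁴/(8D³N_a) = (82.0×10³)(3.6⁴)/(8·21.0³·23) = 8.0825 N/mm
Series: 1/k_eq = 1/2.0435 + 1/8.0825 = 0.61307; k_eq = 1.6311 N/mm
F = k_eq·δ = 1.6311·43 = 70.138 N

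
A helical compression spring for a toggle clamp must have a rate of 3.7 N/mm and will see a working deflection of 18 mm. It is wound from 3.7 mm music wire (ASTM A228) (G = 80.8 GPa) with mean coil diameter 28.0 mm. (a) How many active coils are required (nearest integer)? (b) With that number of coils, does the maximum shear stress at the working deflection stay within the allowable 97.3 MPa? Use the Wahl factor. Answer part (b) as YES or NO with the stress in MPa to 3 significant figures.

(a) 23 coils; (b) NO, τ_max = 114 MPa

N_a = Gd⁴/(8D³k) = (80.8×10³)(3.7⁴)/(8·28.0³·3.7) = 23.31 → N_a = 23
Actual rate k = Gd⁴/(8D³·23) = 3.7491 N/mm
Working load F = kδ = 3.7491·18 = 67.484 N
C = 28.0/3.7 = 7.5676; K_W = (4C−1)/(4C−4)+0.615/C = 1.1955
τ_max = K_W·8FD/(πd³) = 1.1955·94.993 = 113.56 MPa
τ_max > 97.3 MPa → exceeds allowable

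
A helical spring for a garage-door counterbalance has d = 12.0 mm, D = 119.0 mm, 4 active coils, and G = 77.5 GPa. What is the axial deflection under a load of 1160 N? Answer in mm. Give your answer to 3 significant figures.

k = Gd⁴/(8D³N_a) = (77.5×10³)(12.0⁴)/(8·119.0³·4) = 29.801 N/mm
δ = F/k = 1160 / 29.801 = 38.924 mm

38.9 mm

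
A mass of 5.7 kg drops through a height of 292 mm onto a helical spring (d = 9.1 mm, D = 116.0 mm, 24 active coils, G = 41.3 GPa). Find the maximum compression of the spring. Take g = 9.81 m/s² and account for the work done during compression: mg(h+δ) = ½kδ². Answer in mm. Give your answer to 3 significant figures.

254 mm

k = Gd⁴/(8D³N_a) = (41.3×10³)(9.1⁴)/(8·116.0³·24) = 0.94502 N/mm
W = mg = 5.7 × 9.81 = 55.917 N
½kδ² − Wδ − Wh = 0 → δ = (W + √(W² + 2kWh))/k
δ = (55.917 + √(3126.7 + 30860.1))/0.94502 = (55.917 + 184.36)/0.94502 = 254.25 mm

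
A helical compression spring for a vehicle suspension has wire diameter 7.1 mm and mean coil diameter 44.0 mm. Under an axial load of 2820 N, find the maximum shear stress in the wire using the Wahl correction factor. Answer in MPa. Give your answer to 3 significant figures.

1100 MPa

Spring index C = D/d = 44.0/7.1 = 6.1972
K_W = (4C−1)/(4C−4) + 0.615/C = 23.789/20.789 + 0.0992 = 1.2435
τ₀ = 8FD/(πd³) = 8·2820·44.0/(π·7.1³) = 992640/1124.4 = 882.81 MPa
τ_max = K·τ₀ = 1.2435 × 882.81 = 1097.8 MPa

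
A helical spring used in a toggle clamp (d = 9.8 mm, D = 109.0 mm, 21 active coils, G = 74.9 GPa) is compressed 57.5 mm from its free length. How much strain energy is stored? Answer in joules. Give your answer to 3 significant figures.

k = Gd⁴/(8D³N_a) = (74.9×10³)(9.8⁴)/(8·109.0³·21) = 3.1754 N/mm
U = ½kδ² = 0.5 × 3.1754 × 57.5² = 5249.3 N·mm = 5.2493 J

5.25 J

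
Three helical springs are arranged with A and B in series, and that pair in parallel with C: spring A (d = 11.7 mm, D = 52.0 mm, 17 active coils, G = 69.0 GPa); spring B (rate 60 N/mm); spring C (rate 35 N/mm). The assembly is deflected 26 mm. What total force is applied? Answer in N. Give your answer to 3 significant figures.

k_A = Gd⁴/(8D³N_a) = (69.0×10³)(11.7⁴)/(8·52.0³·17) = 67.615 N/mm
Springs A,B series: k_AB = 1/(1/67.615+1/60) = 31.79 N/mm; parallel with C: k_eq = 31.79+35 = 66.79 N/mm
F = k_eq·δ = 66.79·26 = 1736.5 N

1740 N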